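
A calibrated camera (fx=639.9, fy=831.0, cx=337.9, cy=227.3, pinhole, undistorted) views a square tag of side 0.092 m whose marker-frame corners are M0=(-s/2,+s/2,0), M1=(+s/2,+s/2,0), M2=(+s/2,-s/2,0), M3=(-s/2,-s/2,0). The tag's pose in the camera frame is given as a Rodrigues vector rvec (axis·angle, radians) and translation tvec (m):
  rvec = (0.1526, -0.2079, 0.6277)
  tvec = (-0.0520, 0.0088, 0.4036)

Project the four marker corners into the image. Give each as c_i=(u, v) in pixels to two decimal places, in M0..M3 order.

Intrinsics K: fx=639.9, fy=831.0, cx=337.9, cy=227.3
Marker side s = 0.092 m; corners in marker frame (Z=0):
  M0 = (-0.0460, +0.0460, 0)
  M1 = (+0.0460, +0.0460, 0)
  M2 = (+0.0460, -0.0460, 0)
  M3 = (-0.0460, -0.0460, 0)
rvec = (0.1526, -0.2079, 0.6277), |rvec| = θ = 0.67861 rad = 38.882°
Rodrigues: sinθ=0.62771, 1−cosθ=0.22156; R = I + sinθ·[k]× + (1−cosθ)·[k]×²:
    [+0.78965 -0.59588 -0.14622]
    [+0.56536 +0.79924 -0.20394]
    [+0.23839 +0.07837 +0.96800]
t = (-0.0520, 0.0088, 0.4036) m
M0: Pc = R·M0+t = (-0.11573, +0.01956, +0.39624); u = 639.9·(-0.11573)/0.39624 + 337.9 = 150.9966, v = 831.0·(+0.01956)/0.39624 + 227.3 = 268.3186
M1: Pc = R·M1+t = (-0.04309, +0.07157, +0.41817); u = 639.9·(-0.04309)/0.41817 + 337.9 = 271.9670, v = 831.0·(+0.07157)/0.41817 + 227.3 = 369.5284
M2: Pc = R·M2+t = (+0.01173, -0.00196, +0.41096); u = 639.9·(+0.01173)/0.41096 + 337.9 = 356.1714, v = 831.0·(-0.00196)/0.41096 + 227.3 = 223.3396
M3: Pc = R·M3+t = (-0.06091, -0.05397, +0.38903); u = 639.9·(-0.06091)/0.38903 + 337.9 = 237.7061, v = 831.0·(-0.05397)/0.38903 + 227.3 = 112.0125

c0=(151.00, 268.32) c1=(271.97, 369.53) c2=(356.17, 223.34) c3=(237.71, 112.01)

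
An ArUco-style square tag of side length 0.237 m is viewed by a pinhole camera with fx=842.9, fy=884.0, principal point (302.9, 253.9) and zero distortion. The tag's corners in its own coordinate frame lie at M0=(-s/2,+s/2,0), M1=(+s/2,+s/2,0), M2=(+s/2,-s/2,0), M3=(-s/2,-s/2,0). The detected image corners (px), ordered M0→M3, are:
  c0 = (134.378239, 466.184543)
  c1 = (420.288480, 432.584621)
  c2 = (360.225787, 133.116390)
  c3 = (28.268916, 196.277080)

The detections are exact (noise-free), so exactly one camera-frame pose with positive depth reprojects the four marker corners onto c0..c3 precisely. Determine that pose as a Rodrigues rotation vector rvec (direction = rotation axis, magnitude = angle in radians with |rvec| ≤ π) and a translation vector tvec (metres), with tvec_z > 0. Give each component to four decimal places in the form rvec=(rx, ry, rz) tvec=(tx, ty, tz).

Intrinsics K: fx=842.9, fy=884.0, cx=302.9, cy=253.9
Marker side s = 0.237 m; corners in marker frame (Z=0):
  M0 = (-0.1185, +0.1185, 0)
  M1 = (+0.1185, +0.1185, 0)
  M2 = (+0.1185, -0.1185, 0)
  M3 = (-0.1185, -0.1185, 0)
Detected image corners:
  c0 = (134.378239, 466.184543) px
  c1 = (420.288480, 432.584621) px
  c2 = (360.225787, 133.116390) px
  c3 = (28.268916, 196.277080) px
Planar DLT: solve 8×8 A·h = b for H (H[2,2]=1):
  H  [+1220.60524 +522.59780 +233.50748]
  H  [-296.12041 +1418.13061 +319.99392]
  H  [-0.31677 +0.71410 +1.00000]
B = K⁻¹H; ‖b₁‖=1.612302, ‖b₂‖=1.612302; λ = 2/(‖b₁‖+‖b₂‖) = 0.620231, sign → tz>0 ⇒ λ=+0.620231
r₁ = λ·B[:,0] = (+0.96876,-0.15133,-0.19647); r₂ = λ·B[:,1] = (+0.22538,+0.86778,+0.44291)
r₃ = r₁×r₂ = (+0.10347,-0.47335,+0.87478); SVD([r₁ r₂ r₃]) → R = UVᵀ:
  R  [+0.96876 +0.22538 +0.10347]
  R  [-0.15133 +0.86778 -0.47335]
  R  [-0.19647 +0.44291 +0.87478]
t = (-0.05106, +0.04637, +0.62023) m
tr R = 2.711314; θ = arccos((tr R − 1)/2) = 0.543977 rad = 31.168°
axis k = ((R−Rᵀ)₃₂, (R−Rᵀ)₁₃, (R−Rᵀ)₂₁) / (2 sinθ) = (+0.885198, +0.289770, -0.363947)
rvec = θ·k = (+0.481528, +0.157628, -0.197979)

rvec=(0.4815, 0.1576, -0.1980) tvec=(-0.0511, 0.0464, 0.6202)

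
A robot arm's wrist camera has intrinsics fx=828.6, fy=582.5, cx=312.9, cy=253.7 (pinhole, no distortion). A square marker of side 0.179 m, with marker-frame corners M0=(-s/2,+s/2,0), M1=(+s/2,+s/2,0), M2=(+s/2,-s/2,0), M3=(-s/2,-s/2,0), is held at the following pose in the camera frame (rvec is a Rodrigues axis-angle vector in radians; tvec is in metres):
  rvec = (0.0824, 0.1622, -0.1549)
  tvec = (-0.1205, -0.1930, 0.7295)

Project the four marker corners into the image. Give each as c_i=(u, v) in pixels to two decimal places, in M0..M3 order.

c0=(99.38, 182.51) c1=(291.16, 158.33) c2=(257.26, 11.72) c3=(63.64, 42.25)

Intrinsics K: fx=828.6, fy=582.5, cx=312.9, cy=253.7
Marker side s = 0.179 m; corners in marker frame (Z=0):
  M0 = (-0.0895, +0.0895, 0)
  M1 = (+0.0895, +0.0895, 0)
  M2 = (+0.0895, -0.0895, 0)
  M3 = (-0.0895, -0.0895, 0)
rvec = (0.0824, 0.1622, -0.1549), |rvec| = θ = 0.23894 rad = 13.690°
Rodrigues: sinθ=0.23667, 1−cosθ=0.02841; R = I + sinθ·[k]× + (1−cosθ)·[k]×²:
    [+0.97497 +0.16008 +0.15431]
    [-0.14678 +0.98468 -0.09412]
    [-0.16701 +0.06912 +0.98353]
t = (-0.1205, -0.1930, 0.7295) m
M0: Pc = R·M0+t = (-0.19343, -0.09173, +0.75063); u = 828.6·(-0.19343)/0.75063 + 312.9 = 99.3763, v = 582.5·(-0.09173)/0.75063 + 253.7 = 182.5132
M1: Pc = R·M1+t = (-0.01891, -0.11801, +0.72074); u = 828.6·(-0.01891)/0.72074 + 312.9 = 291.1565, v = 582.5·(-0.11801)/0.72074 + 253.7 = 158.3262
M2: Pc = R·M2+t = (-0.04757, -0.29427, +0.70837); u = 828.6·(-0.04757)/0.70837 + 312.9 = 257.2586, v = 582.5·(-0.29427)/0.70837 + 253.7 = 11.7211
M3: Pc = R·M3+t = (-0.22209, -0.26799, +0.73826); u = 828.6·(-0.22209)/0.73826 + 312.9 = 63.6372, v = 582.5·(-0.26799)/0.73826 + 253.7 = 42.2500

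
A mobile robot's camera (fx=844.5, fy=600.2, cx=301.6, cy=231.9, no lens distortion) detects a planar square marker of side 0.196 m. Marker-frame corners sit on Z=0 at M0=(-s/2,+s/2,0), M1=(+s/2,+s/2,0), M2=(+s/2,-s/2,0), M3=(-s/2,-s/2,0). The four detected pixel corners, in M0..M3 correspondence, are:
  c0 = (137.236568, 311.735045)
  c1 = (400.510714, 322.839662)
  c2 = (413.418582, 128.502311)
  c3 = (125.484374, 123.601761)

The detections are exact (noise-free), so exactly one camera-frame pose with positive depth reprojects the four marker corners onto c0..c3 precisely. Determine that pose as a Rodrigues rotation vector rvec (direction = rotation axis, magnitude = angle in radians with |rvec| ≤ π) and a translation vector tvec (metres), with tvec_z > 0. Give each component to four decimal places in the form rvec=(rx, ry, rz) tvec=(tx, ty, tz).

rvec=(0.2739, 0.1153, 0.0278) tvec=(-0.0246, -0.0060, 0.5950)

Intrinsics K: fx=844.5, fy=600.2, cx=301.6, cy=231.9
Marker side s = 0.196 m; corners in marker frame (Z=0):
  M0 = (-0.0980, +0.0980, 0)
  M1 = (+0.0980, +0.0980, 0)
  M2 = (+0.0980, -0.0980, 0)
  M3 = (-0.0980, -0.0980, 0)
Detected image corners:
  c0 = (137.236568, 311.735045) px
  c1 = (400.510714, 322.839662) px
  c2 = (413.418582, 128.502311) px
  c3 = (125.484374, 123.601761) px
Planar DLT: solve 8×8 A·h = b for H (H[2,2]=1):
  H  [+1353.64216 +120.96175 +266.65659]
  H  [+0.61495 +1076.51317 +225.87144]
  H  [-0.18461 +0.45613 +1.00000]
B = K⁻¹H; ‖b₁‖=1.680560, ‖b₂‖=1.680560; λ = 2/(‖b₁‖+‖b₂‖) = 0.595040, sign → tz>0 ⇒ λ=+0.595040
r₁ = λ·B[:,0] = (+0.99302,+0.04305,-0.10985); r₂ = λ·B[:,1] = (-0.01170,+0.96239,+0.27141)
r₃ = r₁×r₂ = (+0.11740,-0.26823,+0.95617); SVD([r₁ r₂ r₃]) → R = UVᵀ:
  R  [+0.99302 -0.01170 +0.11740]
  R  [+0.04305 +0.96239 -0.26823]
  R  [-0.10985 +0.27141 +0.95617]
t = (-0.02462, -0.00598, +0.59504) m
tr R = 2.911581; θ = arccos((tr R − 1)/2) = 0.298459 rad = 17.100°
axis k = ((R−Rᵀ)₃₂, (R−Rᵀ)₁₃, (R−Rᵀ)₂₁) / (2 sinθ) = (+0.917612, +0.386420, +0.093101)
rvec = θ·k = (+0.273870, +0.115331, +0.027787)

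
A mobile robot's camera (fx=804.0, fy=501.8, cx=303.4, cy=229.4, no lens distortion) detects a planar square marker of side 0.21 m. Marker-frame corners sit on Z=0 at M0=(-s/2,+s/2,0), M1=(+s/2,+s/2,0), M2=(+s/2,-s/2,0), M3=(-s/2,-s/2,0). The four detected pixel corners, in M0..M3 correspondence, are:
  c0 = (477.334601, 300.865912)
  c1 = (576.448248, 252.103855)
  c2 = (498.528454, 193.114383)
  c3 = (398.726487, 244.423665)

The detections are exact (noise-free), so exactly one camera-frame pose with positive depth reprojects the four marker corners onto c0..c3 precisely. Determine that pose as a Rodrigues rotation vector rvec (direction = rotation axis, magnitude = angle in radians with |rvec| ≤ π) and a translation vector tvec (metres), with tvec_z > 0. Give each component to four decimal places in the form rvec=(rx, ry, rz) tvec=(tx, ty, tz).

Intrinsics K: fx=804.0, fy=501.8, cx=303.4, cy=229.4
Marker side s = 0.21 m; corners in marker frame (Z=0):
  M0 = (-0.1050, +0.1050, 0)
  M1 = (+0.1050, +0.1050, 0)
  M2 = (+0.1050, -0.1050, 0)
  M3 = (-0.1050, -0.1050, 0)
Detected image corners:
  c0 = (477.334601, 300.865912) px
  c1 = (576.448248, 252.103855) px
  c2 = (498.528454, 193.114383) px
  c3 = (398.726487, 244.423665) px
Planar DLT: solve 8×8 A·h = b for H (H[2,2]=1):
  H  [+420.93522 +430.21163 +487.68023]
  H  [-264.92107 +303.96427 +248.26777]
  H  [-0.10795 +0.11790 +1.00000]
B = K⁻¹H; ‖b₁‖=0.747746, ‖b₂‖=0.747746; λ = 2/(‖b₁‖+‖b₂‖) = 1.337353, sign → tz>0 ⇒ λ=+1.337353
r₁ = λ·B[:,0] = (+0.75465,-0.64005,-0.14437); r₂ = λ·B[:,1] = (+0.65610,+0.73802,+0.15768)
r₃ = r₁×r₂ = (+0.00562,-0.21371,+0.97688); SVD([r₁ r₂ r₃]) → R = UVᵀ:
  R  [+0.75465 +0.65610 +0.00562]
  R  [-0.64005 +0.73802 -0.21371]
  R  [-0.14437 +0.15768 +0.97688]
t = (+0.30653, +0.05028, +1.33735) m
tr R = 2.469549; θ = arccos((tr R − 1)/2) = 0.745462 rad = 42.712°
axis k = ((R−Rᵀ)₃₂, (R−Rᵀ)₁₃, (R−Rᵀ)₂₁) / (2 sinθ) = (+0.273757, +0.110561, -0.955423)
rvec = θ·k = (+0.204075, +0.082419, -0.712232)

rvec=(0.2041, 0.0824, -0.7122) tvec=(0.3065, 0.0503, 1.3374)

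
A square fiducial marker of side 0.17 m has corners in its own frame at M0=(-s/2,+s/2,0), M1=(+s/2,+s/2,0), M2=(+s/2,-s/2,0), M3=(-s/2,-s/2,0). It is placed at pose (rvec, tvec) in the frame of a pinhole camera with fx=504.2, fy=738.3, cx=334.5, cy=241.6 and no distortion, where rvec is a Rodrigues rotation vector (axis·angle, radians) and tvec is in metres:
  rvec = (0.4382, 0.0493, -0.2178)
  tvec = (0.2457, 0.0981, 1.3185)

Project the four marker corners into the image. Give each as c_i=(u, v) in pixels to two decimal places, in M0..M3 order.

Intrinsics K: fx=504.2, fy=738.3, cx=334.5, cy=241.6
Marker side s = 0.17 m; corners in marker frame (Z=0):
  M0 = (-0.0850, +0.0850, 0)
  M1 = (+0.0850, +0.0850, 0)
  M2 = (+0.0850, -0.0850, 0)
  M3 = (-0.0850, -0.0850, 0)
rvec = (0.4382, 0.0493, -0.2178), |rvec| = θ = 0.49182 rad = 28.179°
Rodrigues: sinθ=0.47223, 1−cosθ=0.11852; R = I + sinθ·[k]× + (1−cosθ)·[k]×²:
    [+0.97556 +0.21971 +0.00057]
    [-0.19854 +0.88267 -0.42601]
    [-0.09410 +0.41549 +0.90472]
t = (0.2457, 0.0981, 1.3185) m
M0: Pc = R·M0+t = (+0.18145, +0.19000, +1.36181); u = 504.2·(+0.18145)/1.36181 + 334.5 = 401.6812, v = 738.3·(+0.19000)/1.36181 + 241.6 = 344.6087
M1: Pc = R·M1+t = (+0.34730, +0.15625, +1.34582); u = 504.2·(+0.34730)/1.34582 + 334.5 = 464.6126, v = 738.3·(+0.15625)/1.34582 + 241.6 = 327.3174
M2: Pc = R·M2+t = (+0.30995, +0.00620, +1.27519); u = 504.2·(+0.30995)/1.27519 + 334.5 = 457.0513, v = 738.3·(+0.00620)/1.27519 + 241.6 = 245.1882
M3: Pc = R·M3+t = (+0.14410, +0.03995, +1.29118); u = 504.2·(+0.14410)/1.29118 + 334.5 = 390.7709, v = 738.3·(+0.03995)/1.29118 + 241.6 = 264.4430

c0=(401.68, 344.61) c1=(464.61, 327.32) c2=(457.05, 245.19) c3=(390.77, 264.44)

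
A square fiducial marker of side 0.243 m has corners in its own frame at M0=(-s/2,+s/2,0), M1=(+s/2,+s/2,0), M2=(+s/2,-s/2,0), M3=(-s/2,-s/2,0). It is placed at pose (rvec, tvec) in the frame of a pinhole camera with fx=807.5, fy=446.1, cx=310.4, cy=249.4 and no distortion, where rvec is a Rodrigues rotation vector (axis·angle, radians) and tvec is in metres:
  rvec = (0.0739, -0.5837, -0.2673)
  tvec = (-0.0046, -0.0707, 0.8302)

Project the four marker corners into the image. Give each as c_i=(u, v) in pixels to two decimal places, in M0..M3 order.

c0=(233.87, 294.47) c1=(416.98, 256.00) c2=(370.20, 137.33) c3=(170.39, 156.99)

Intrinsics K: fx=807.5, fy=446.1, cx=310.4, cy=249.4
Marker side s = 0.243 m; corners in marker frame (Z=0):
  M0 = (-0.1215, +0.1215, 0)
  M1 = (+0.1215, +0.1215, 0)
  M2 = (+0.1215, -0.1215, 0)
  M3 = (-0.1215, -0.1215, 0)
rvec = (0.0739, -0.5837, -0.2673), |rvec| = θ = 0.64623 rad = 37.026°
Rodrigues: sinθ=0.60218, 1−cosθ=0.20164; R = I + sinθ·[k]× + (1−cosθ)·[k]×²:
    [+0.80100 +0.22825 -0.55345]
    [-0.26991 +0.96286 +0.00647]
    [+0.53438 +0.14420 +0.83286]
t = (-0.0046, -0.0707, 0.8302) m
M0: Pc = R·M0+t = (-0.07419, +0.07908, +0.78279); u = 807.5·(-0.07419)/0.78279 + 310.4 = 233.8702, v = 446.1·(+0.07908)/0.78279 + 249.4 = 294.4673
M1: Pc = R·M1+t = (+0.12045, +0.01349, +0.91265); u = 807.5·(+0.12045)/0.91265 + 310.4 = 416.9761, v = 446.1·(+0.01349)/0.91265 + 249.4 = 255.9960
M2: Pc = R·M2+t = (+0.06499, -0.22048, +0.87761); u = 807.5·(+0.06499)/0.87761 + 310.4 = 370.1967, v = 446.1·(-0.22048)/0.87761 + 249.4 = 137.3260
M3: Pc = R·M3+t = (-0.12965, -0.15489, +0.74775); u = 807.5·(-0.12965)/0.74775 + 310.4 = 170.3869, v = 446.1·(-0.15489)/0.74775 + 249.4 = 156.9921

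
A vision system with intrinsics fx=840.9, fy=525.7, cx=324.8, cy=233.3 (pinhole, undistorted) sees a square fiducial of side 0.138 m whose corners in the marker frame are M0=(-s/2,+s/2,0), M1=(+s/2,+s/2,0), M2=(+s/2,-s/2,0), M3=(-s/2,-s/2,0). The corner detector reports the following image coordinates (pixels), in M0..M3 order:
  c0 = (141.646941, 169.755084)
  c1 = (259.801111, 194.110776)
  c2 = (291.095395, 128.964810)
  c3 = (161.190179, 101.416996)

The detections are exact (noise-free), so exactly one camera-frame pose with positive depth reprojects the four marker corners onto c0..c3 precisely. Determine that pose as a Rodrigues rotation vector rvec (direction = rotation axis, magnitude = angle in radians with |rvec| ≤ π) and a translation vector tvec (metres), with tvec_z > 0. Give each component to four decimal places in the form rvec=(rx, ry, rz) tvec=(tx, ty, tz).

Intrinsics K: fx=840.9, fy=525.7, cx=324.8, cy=233.3
Marker side s = 0.138 m; corners in marker frame (Z=0):
  M0 = (-0.0690, +0.0690, 0)
  M1 = (+0.0690, +0.0690, 0)
  M2 = (+0.0690, -0.0690, 0)
  M3 = (-0.0690, -0.0690, 0)
Detected image corners:
  c0 = (141.646941, 169.755084) px
  c1 = (259.801111, 194.110776) px
  c2 = (291.095395, 128.964810) px
  c3 = (161.190179, 101.416996) px
Planar DLT: solve 8×8 A·h = b for H (H[2,2]=1):
  H  [+912.44437 -34.65227 +213.13364]
  H  [+198.45203 +587.81941 +150.24359]
  H  [+0.07375 +0.70166 +1.00000]
B = K⁻¹H; ‖b₁‖=1.113868, ‖b₂‖=1.113868; λ = 2/(‖b₁‖+‖b₂‖) = 0.897772, sign → tz>0 ⇒ λ=+0.897772
r₁ = λ·B[:,0] = (+0.94858,+0.30953,+0.06621); r₂ = λ·B[:,1] = (-0.28031,+0.72430,+0.62993)
r₃ = r₁×r₂ = (+0.14703,-0.61610,+0.77382); SVD([r₁ r₂ r₃]) → R = UVᵀ:
  R  [+0.94858 -0.28031 +0.14703]
  R  [+0.30953 +0.72430 -0.61610]
  R  [+0.06621 +0.62993 +0.77382]
t = (-0.11922, -0.14184, +0.89777) m
tr R = 2.446705; θ = arccos((tr R − 1)/2) = 0.762151 rad = 43.668°
axis k = ((R−Rᵀ)₃₂, (R−Rᵀ)₁₃, (R−Rᵀ)₂₁) / (2 sinθ) = (+0.902298, +0.058526, +0.427122)
rvec = θ·k = (+0.687688, +0.044605, +0.325531)

rvec=(0.6877, 0.0446, 0.3255) tvec=(-0.1192, -0.1418, 0.8978)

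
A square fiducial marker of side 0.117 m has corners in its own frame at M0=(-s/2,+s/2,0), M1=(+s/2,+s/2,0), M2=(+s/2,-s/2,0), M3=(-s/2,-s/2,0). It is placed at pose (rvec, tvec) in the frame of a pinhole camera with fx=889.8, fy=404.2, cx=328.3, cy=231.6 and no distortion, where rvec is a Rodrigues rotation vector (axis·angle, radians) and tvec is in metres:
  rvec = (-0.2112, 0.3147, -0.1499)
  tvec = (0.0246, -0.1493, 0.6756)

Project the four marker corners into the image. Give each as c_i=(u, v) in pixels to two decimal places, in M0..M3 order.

c0=(297.14, 182.63) c1=(447.18, 166.96) c2=(424.94, 101.49) c3=(281.66, 119.71)

Intrinsics K: fx=889.8, fy=404.2, cx=328.3, cy=231.6
Marker side s = 0.117 m; corners in marker frame (Z=0):
  M0 = (-0.0585, +0.0585, 0)
  M1 = (+0.0585, +0.0585, 0)
  M2 = (+0.0585, -0.0585, 0)
  M3 = (-0.0585, -0.0585, 0)
rvec = (-0.2112, 0.3147, -0.1499), |rvec| = θ = 0.40757 rad = 23.352°
Rodrigues: sinθ=0.39638, 1−cosθ=0.08191; R = I + sinθ·[k]× + (1−cosθ)·[k]×²:
    [+0.94008 +0.11301 +0.32167]
    [-0.17856 +0.96692 +0.18214]
    [-0.29045 -0.22866 +0.92917]
t = (0.0246, -0.1493, 0.6756) m
M0: Pc = R·M0+t = (-0.02378, -0.08229, +0.67921); u = 889.8·(-0.02378)/0.67921 + 328.3 = 297.1422, v = 404.2·(-0.08229)/0.67921 + 231.6 = 182.6297
M1: Pc = R·M1+t = (+0.08621, -0.10318, +0.64523); u = 889.8·(+0.08621)/0.64523 + 328.3 = 447.1813, v = 404.2·(-0.10318)/0.64523 + 231.6 = 166.9634
M2: Pc = R·M2+t = (+0.07298, -0.21631, +0.67199); u = 889.8·(+0.07298)/0.67199 + 328.3 = 424.9405, v = 404.2·(-0.21631)/0.67199 + 231.6 = 101.4889
M3: Pc = R·M3+t = (-0.03701, -0.19542, +0.70597); u = 889.8·(-0.03701)/0.70597 + 328.3 = 281.6578, v = 404.2·(-0.19542)/0.70597 + 231.6 = 119.7132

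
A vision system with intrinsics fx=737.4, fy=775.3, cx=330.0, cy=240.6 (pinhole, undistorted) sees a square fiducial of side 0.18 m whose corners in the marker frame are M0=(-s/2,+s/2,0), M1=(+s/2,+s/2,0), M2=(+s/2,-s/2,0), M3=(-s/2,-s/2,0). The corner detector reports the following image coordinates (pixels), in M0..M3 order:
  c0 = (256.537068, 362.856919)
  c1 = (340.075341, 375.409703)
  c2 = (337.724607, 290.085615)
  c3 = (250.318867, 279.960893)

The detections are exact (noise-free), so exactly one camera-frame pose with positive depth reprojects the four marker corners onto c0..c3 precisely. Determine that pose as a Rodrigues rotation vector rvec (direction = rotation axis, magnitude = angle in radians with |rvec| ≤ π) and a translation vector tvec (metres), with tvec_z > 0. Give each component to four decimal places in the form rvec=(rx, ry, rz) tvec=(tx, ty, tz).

Intrinsics K: fx=737.4, fy=775.3, cx=330.0, cy=240.6
Marker side s = 0.18 m; corners in marker frame (Z=0):
  M0 = (-0.0900, +0.0900, 0)
  M1 = (+0.0900, +0.0900, 0)
  M2 = (+0.0900, -0.0900, 0)
  M3 = (-0.0900, -0.0900, 0)
Detected image corners:
  c0 = (256.537068, 362.856919) px
  c1 = (340.075341, 375.409703) px
  c2 = (337.724607, 290.085615) px
  c3 = (250.318867, 279.960893) px
Planar DLT: solve 8×8 A·h = b for H (H[2,2]=1):
  H  [+416.66648 +101.34495 +295.46206]
  H  [-0.82025 +552.58694 +327.96705]
  H  [-0.19559 +0.26118 +1.00000]
B = K⁻¹H; ‖b₁‖=0.683861, ‖b₂‖=0.683861; λ = 2/(‖b₁‖+‖b₂‖) = 1.462285, sign → tz>0 ⇒ λ=+1.462285
r₁ = λ·B[:,0] = (+0.95425,+0.08721,-0.28600); r₂ = λ·B[:,1] = (+0.03005,+0.92370,+0.38193)
r₃ = r₁×r₂ = (+0.29749,-0.37305,+0.87883); SVD([r₁ r₂ r₃]) → R = UVᵀ:
  R  [+0.95425 +0.03005 +0.29749]
  R  [+0.08721 +0.92370 -0.37305]
  R  [-0.28600 +0.38193 +0.87883]
t = (-0.06849, +0.16478, +1.46228) m
tr R = 2.756783; θ = arccos((tr R − 1)/2) = 0.498310 rad = 28.551°
axis k = ((R−Rᵀ)₃₂, (R−Rᵀ)₁₃, (R−Rᵀ)₂₁) / (2 sinθ) = (+0.789817, +0.610421, +0.059795)
rvec = θ·k = (+0.393574, +0.304178, +0.029796)

rvec=(0.3936, 0.3042, 0.0298) tvec=(-0.0685, 0.1648, 1.4623)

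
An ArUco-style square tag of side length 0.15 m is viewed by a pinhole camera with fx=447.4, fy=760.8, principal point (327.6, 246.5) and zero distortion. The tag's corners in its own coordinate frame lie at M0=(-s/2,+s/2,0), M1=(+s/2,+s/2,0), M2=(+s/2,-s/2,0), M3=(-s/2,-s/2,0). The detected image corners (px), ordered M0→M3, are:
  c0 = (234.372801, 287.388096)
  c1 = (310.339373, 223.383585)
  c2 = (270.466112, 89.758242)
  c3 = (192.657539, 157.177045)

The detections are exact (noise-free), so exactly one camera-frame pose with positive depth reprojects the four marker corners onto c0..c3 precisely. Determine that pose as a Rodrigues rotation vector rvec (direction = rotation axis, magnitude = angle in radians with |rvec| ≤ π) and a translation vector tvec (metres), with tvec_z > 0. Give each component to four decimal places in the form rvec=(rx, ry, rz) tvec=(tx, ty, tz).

rvec=(0.1649, 0.0205, -0.4608) tvec=(-0.1306, -0.0568, 0.7735)

Intrinsics K: fx=447.4, fy=760.8, cx=327.6, cy=246.5
Marker side s = 0.15 m; corners in marker frame (Z=0):
  M0 = (-0.0750, +0.0750, 0)
  M1 = (+0.0750, +0.0750, 0)
  M2 = (+0.0750, -0.0750, 0)
  M3 = (-0.0750, -0.0750, 0)
Detected image corners:
  c0 = (234.372801, 287.388096) px
  c1 = (310.339373, 223.383585) px
  c2 = (270.466112, 89.758242) px
  c3 = (192.657539, 157.177045) px
Planar DLT: solve 8×8 A·h = b for H (H[2,2]=1):
  H  [+493.96070 +322.06925 +252.05092]
  H  [-451.84042 +917.03802 +190.59112]
  H  [-0.07355 +0.19874 +1.00000]
B = K⁻¹H; ‖b₁‖=1.292742, ‖b₂‖=1.292742; λ = 2/(‖b₁‖+‖b₂‖) = 0.773550, sign → tz>0 ⇒ λ=+0.773550
r₁ = λ·B[:,0] = (+0.89571,-0.44098,-0.05689); r₂ = λ·B[:,1] = (+0.44429,+0.88260,+0.15373)
r₃ = r₁×r₂ = (-0.01758,-0.16298,+0.98647); SVD([r₁ r₂ r₃]) → R = UVᵀ:
  R  [+0.89571 +0.44429 -0.01758]
  R  [-0.44098 +0.88260 -0.16298]
  R  [-0.05689 +0.15373 +0.98647]
t = (-0.13062, -0.05685, +0.77355) m
tr R = 2.764782; θ = arccos((tr R − 1)/2) = 0.489877 rad = 28.068°
axis k = ((R−Rᵀ)₃₂, (R−Rᵀ)₁₃, (R−Rᵀ)₂₁) / (2 sinθ) = (+0.336557, +0.041780, -0.940736)
rvec = θ·k = (+0.164871, +0.020467, -0.460845)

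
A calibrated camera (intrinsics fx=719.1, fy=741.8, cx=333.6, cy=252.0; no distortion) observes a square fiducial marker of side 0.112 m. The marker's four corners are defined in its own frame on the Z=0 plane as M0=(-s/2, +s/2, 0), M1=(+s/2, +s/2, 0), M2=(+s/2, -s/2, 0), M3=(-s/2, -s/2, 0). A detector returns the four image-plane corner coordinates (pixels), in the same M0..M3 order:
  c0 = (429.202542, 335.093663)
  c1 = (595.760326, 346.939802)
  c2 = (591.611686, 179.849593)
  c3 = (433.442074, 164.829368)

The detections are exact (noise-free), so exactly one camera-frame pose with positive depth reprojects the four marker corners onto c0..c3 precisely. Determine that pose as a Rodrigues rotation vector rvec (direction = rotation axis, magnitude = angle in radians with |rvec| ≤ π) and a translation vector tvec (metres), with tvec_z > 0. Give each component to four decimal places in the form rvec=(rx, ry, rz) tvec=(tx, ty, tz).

rvec=(-0.2203, -0.1069, 0.0675) tvec=(0.1201, 0.0017, 0.4803)

Intrinsics K: fx=719.1, fy=741.8, cx=333.6, cy=252.0
Marker side s = 0.112 m; corners in marker frame (Z=0):
  M0 = (-0.0560, +0.0560, 0)
  M1 = (+0.0560, +0.0560, 0)
  M2 = (+0.0560, -0.0560, 0)
  M3 = (-0.0560, -0.0560, 0)
Detected image corners:
  c0 = (429.202542, 335.093663) px
  c1 = (595.760326, 346.939802) px
  c2 = (591.611686, 179.849593) px
  c3 = (433.442074, 164.829368) px
Planar DLT: solve 8×8 A·h = b for H (H[2,2]=1):
  H  [+1553.64091 -236.35264 +513.43555]
  H  [+172.85845 +1387.49982 +254.57680]
  H  [+0.20474 -0.46122 +1.00000]
B = K⁻¹H; ‖b₁‖=2.082102, ‖b₂‖=2.082102; λ = 2/(‖b₁‖+‖b₂‖) = 0.480284, sign → tz>0 ⇒ λ=+0.480284
r₁ = λ·B[:,0] = (+0.99205,+0.07851,+0.09834); r₂ = λ·B[:,1] = (-0.05509,+0.97360,-0.22152)
r₃ = r₁×r₂ = (-0.11313,+0.21434,+0.97019); SVD([r₁ r₂ r₃]) → R = UVᵀ:
  R  [+0.99205 -0.05509 -0.11313]
  R  [+0.07851 +0.97360 +0.21434]
  R  [+0.09834 -0.22152 +0.97019]
t = (+0.12011, +0.00167, +0.48028) m
tr R = 2.935837; θ = arccos((tr R − 1)/2) = 0.253987 rad = 14.552°
axis k = ((R−Rᵀ)₃₂, (R−Rᵀ)₁₃, (R−Rᵀ)₂₁) / (2 sinθ) = (-0.867317, -0.420803, +0.265870)
rvec = θ·k = (-0.220287, -0.106879, +0.067527)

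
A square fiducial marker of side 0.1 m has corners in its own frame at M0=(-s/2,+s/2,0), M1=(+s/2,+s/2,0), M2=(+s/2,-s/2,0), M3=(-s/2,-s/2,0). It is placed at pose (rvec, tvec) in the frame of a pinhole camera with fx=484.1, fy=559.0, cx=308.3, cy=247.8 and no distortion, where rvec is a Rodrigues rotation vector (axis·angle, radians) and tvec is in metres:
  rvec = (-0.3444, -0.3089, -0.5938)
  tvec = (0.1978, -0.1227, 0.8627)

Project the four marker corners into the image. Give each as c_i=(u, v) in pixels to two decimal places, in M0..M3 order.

c0=(417.61, 207.84) c1=(456.60, 178.20) c2=(420.87, 131.42) c3=(381.32, 158.21)

Intrinsics K: fx=484.1, fy=559.0, cx=308.3, cy=247.8
Marker side s = 0.1 m; corners in marker frame (Z=0):
  M0 = (-0.0500, +0.0500, 0)
  M1 = (+0.0500, +0.0500, 0)
  M2 = (+0.0500, -0.0500, 0)
  M3 = (-0.0500, -0.0500, 0)
rvec = (-0.3444, -0.3089, -0.5938), |rvec| = θ = 0.75275 rad = 43.129°
Rodrigues: sinθ=0.68365, 1−cosθ=0.27019; R = I + sinθ·[k]× + (1−cosθ)·[k]×²:
    [+0.78637 +0.59002 -0.18303]
    [-0.48856 +0.77531 +0.40025]
    [+0.37806 -0.22532 +0.89794]
t = (0.1978, -0.1227, 0.8627) m
M0: Pc = R·M0+t = (+0.18798, -0.05951, +0.83253); u = 484.1·(+0.18798)/0.83253 + 308.3 = 417.6079, v = 559.0·(-0.05951)/0.83253 + 247.8 = 207.8447
M1: Pc = R·M1+t = (+0.26662, -0.10836, +0.87034); u = 484.1·(+0.26662)/0.87034 + 308.3 = 456.5995, v = 559.0·(-0.10836)/0.87034 + 247.8 = 178.2009
M2: Pc = R·M2+t = (+0.20762, -0.18589, +0.89287); u = 484.1·(+0.20762)/0.89287 + 308.3 = 420.8671, v = 559.0·(-0.18589)/0.89287 + 247.8 = 131.4172
M3: Pc = R·M3+t = (+0.12898, -0.13704, +0.85506); u = 484.1·(+0.12898)/0.85506 + 308.3 = 381.3232, v = 559.0·(-0.13704)/0.85506 + 247.8 = 158.2113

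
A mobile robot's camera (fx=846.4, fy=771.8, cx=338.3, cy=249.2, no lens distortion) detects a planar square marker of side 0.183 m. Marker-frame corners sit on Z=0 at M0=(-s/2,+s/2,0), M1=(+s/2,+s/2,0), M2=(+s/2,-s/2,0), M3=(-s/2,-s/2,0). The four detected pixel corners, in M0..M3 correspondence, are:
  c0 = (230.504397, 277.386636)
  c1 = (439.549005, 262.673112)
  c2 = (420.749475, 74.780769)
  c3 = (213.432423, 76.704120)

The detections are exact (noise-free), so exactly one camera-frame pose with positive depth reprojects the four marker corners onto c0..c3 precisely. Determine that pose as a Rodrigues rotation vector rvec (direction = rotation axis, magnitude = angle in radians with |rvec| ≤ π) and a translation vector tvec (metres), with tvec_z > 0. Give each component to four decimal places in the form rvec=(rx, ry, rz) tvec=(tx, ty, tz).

Intrinsics K: fx=846.4, fy=771.8, cx=338.3, cy=249.2
Marker side s = 0.183 m; corners in marker frame (Z=0):
  M0 = (-0.0915, +0.0915, 0)
  M1 = (+0.0915, +0.0915, 0)
  M2 = (+0.0915, -0.0915, 0)
  M3 = (-0.0915, -0.0915, 0)
Detected image corners:
  c0 = (230.504397, 277.386636) px
  c1 = (439.549005, 262.673112) px
  c2 = (420.749475, 74.780769) px
  c3 = (213.432423, 76.704120) px
Planar DLT: solve 8×8 A·h = b for H (H[2,2]=1):
  H  [+1253.79974 +73.36406 +329.39160]
  H  [+16.41717 +1047.39067 +172.07444]
  H  [+0.35648 -0.07606 +1.00000]
B = K⁻¹H; ‖b₁‖=1.388669, ‖b₂‖=1.388669; λ = 2/(‖b₁‖+‖b₂‖) = 0.720114, sign → tz>0 ⇒ λ=+0.720114
r₁ = λ·B[:,0] = (+0.96413,-0.06757,+0.25670); r₂ = λ·B[:,1] = (+0.08431,+0.99493,-0.05477)
r₃ = r₁×r₂ = (-0.25170,+0.07445,+0.96494); SVD([r₁ r₂ r₃]) → R = UVᵀ:
  R  [+0.96413 +0.08431 -0.25170]
  R  [-0.06757 +0.99493 +0.07445]
  R  [+0.25670 -0.05477 +0.96494]
t = (-0.00758, -0.07196, +0.72011) m
tr R = 2.923996; θ = arccos((tr R − 1)/2) = 0.276570 rad = 15.846°
axis k = ((R−Rᵀ)₃₂, (R−Rᵀ)₁₃, (R−Rᵀ)₂₁) / (2 sinθ) = (-0.236615, -0.930952, -0.278104)
rvec = θ·k = (-0.065441, -0.257473, -0.076915)

rvec=(-0.0654, -0.2575, -0.0769) tvec=(-0.0076, -0.0720, 0.7201)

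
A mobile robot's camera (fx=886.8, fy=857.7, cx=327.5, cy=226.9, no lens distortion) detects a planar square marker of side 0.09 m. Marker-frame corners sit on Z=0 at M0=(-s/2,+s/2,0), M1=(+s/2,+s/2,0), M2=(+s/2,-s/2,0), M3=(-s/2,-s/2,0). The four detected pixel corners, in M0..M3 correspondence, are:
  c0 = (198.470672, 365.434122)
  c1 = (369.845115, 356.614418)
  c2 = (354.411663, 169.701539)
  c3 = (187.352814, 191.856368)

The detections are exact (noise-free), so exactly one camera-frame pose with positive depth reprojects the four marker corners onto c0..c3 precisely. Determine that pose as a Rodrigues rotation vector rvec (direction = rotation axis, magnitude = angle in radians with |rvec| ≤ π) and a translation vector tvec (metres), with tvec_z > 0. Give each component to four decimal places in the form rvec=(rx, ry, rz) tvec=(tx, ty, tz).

rvec=(-0.0779, 0.3727, -0.0927) tvec=(-0.0257, 0.0217, 0.4278)

Intrinsics K: fx=886.8, fy=857.7, cx=327.5, cy=226.9
Marker side s = 0.09 m; corners in marker frame (Z=0):
  M0 = (-0.0450, +0.0450, 0)
  M1 = (+0.0450, +0.0450, 0)
  M2 = (+0.0450, -0.0450, 0)
  M3 = (-0.0450, -0.0450, 0)
Detected image corners:
  c0 = (198.470672, 365.434122) px
  c1 = (369.845115, 356.614418) px
  c2 = (354.411663, 169.701539) px
  c3 = (187.352814, 191.856368) px
Planar DLT: solve 8×8 A·h = b for H (H[2,2]=1):
  H  [+1646.63471 +86.26362 +274.25420]
  H  [-400.55698 +1941.02531 +270.31285]
  H  [-0.84072 -0.21741 +1.00000]
B = K⁻¹H; ‖b₁‖=2.337491, ‖b₂‖=2.337491; λ = 2/(‖b₁‖+‖b₂‖) = 0.427809, sign → tz>0 ⇒ λ=+0.427809
r₁ = λ·B[:,0] = (+0.92719,-0.10464,-0.35967); r₂ = λ·B[:,1] = (+0.07596,+0.99276,-0.09301)
r₃ = r₁×r₂ = (+0.36680,+0.05892,+0.92843); SVD([r₁ r₂ r₃]) → R = UVᵀ:
  R  [+0.92719 +0.07596 +0.36680]
  R  [-0.10464 +0.99276 +0.05892]
  R  [-0.35967 -0.09301 +0.92843]
t = (-0.02569, +0.02165, +0.42781) m
tr R = 2.848391; θ = arccos((tr R − 1)/2) = 0.391872 rad = 22.453°
axis k = ((R−Rᵀ)₃₂, (R−Rᵀ)₁₃, (R−Rᵀ)₂₁) / (2 sinθ) = (-0.198902, +0.951068, -0.236450)
rvec = θ·k = (-0.077944, +0.372697, -0.092658)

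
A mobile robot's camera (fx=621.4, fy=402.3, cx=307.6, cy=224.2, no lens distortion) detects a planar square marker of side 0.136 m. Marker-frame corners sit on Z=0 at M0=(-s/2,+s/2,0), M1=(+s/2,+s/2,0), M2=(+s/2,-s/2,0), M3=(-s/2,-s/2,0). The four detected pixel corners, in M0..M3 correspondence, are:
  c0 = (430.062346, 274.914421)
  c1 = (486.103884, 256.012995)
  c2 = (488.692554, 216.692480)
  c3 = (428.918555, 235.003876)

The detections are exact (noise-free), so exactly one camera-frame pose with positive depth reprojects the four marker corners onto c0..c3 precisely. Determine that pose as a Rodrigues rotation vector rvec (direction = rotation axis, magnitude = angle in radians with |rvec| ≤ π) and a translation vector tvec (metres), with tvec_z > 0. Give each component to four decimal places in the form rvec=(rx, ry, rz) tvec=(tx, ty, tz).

rvec=(0.5217, -0.4840, -0.2645) tvec=(0.2723, 0.0608, 1.1169)

Intrinsics K: fx=621.4, fy=402.3, cx=307.6, cy=224.2
Marker side s = 0.136 m; corners in marker frame (Z=0):
  M0 = (-0.0680, +0.0680, 0)
  M1 = (+0.0680, +0.0680, 0)
  M2 = (+0.0680, -0.0680, 0)
  M3 = (-0.0680, -0.0680, 0)
Detected image corners:
  c0 = (430.062346, 274.914421) px
  c1 = (486.103884, 256.012995) px
  c2 = (488.692554, 216.692480) px
  c3 = (428.918555, 235.003876) px
Planar DLT: solve 8×8 A·h = b for H (H[2,2]=1):
  H  [+578.49748 +213.56008 +459.09032]
  H  [-54.81679 +408.69036 +246.08858]
  H  [+0.33407 +0.47810 +1.00000]
B = K⁻¹H; ‖b₁‖=0.895373, ‖b₂‖=0.895373; λ = 2/(‖b₁‖+‖b₂‖) = 1.116852, sign → tz>0 ⇒ λ=+1.116852
r₁ = λ·B[:,0] = (+0.85505,-0.36011,+0.37310); r₂ = λ·B[:,1] = (+0.11951,+0.83701,+0.53397)
r₃ = r₁×r₂ = (-0.50458,-0.41198,+0.75873); SVD([r₁ r₂ r₃]) → R = UVᵀ:
  R  [+0.85505 +0.11951 -0.50458]
  R  [-0.36011 +0.83701 -0.41198]
  R  [+0.37310 +0.53397 +0.75873]
t = (+0.27228, +0.06077, +1.11685) m
tr R = 2.450794; θ = arccos((tr R − 1)/2) = 0.759185 rad = 43.498°
axis k = ((R−Rᵀ)₃₂, (R−Rᵀ)₁₃, (R−Rᵀ)₂₁) / (2 sinθ) = (+0.687136, -0.637546, -0.348396)
rvec = θ·k = (+0.521663, -0.484015, -0.264497)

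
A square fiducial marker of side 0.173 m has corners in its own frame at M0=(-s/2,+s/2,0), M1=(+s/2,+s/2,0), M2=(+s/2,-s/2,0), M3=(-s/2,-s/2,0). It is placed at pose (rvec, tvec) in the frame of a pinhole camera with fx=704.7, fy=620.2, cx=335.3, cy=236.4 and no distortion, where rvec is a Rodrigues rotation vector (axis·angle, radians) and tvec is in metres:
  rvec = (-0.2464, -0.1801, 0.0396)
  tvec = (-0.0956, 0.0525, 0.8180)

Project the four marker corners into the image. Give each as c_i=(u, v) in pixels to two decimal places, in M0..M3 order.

c0=(171.15, 340.36) c1=(324.86, 344.60) c2=(327.80, 217.48) c3=(182.14, 208.86)

Intrinsics K: fx=704.7, fy=620.2, cx=335.3, cy=236.4
Marker side s = 0.173 m; corners in marker frame (Z=0):
  M0 = (-0.0865, +0.0865, 0)
  M1 = (+0.0865, +0.0865, 0)
  M2 = (+0.0865, -0.0865, 0)
  M3 = (-0.0865, -0.0865, 0)
rvec = (-0.2464, -0.1801, 0.0396), |rvec| = θ = 0.30776 rad = 17.633°
Rodrigues: sinθ=0.30293, 1−cosθ=0.04699; R = I + sinθ·[k]× + (1−cosθ)·[k]×²:
    [+0.98313 -0.01696 -0.18211]
    [+0.06099 +0.96910 +0.23899]
    [+0.17243 -0.24607 +0.95379]
t = (-0.0956, 0.0525, 0.8180) m
M0: Pc = R·M0+t = (-0.18211, +0.13105, +0.78180); u = 704.7·(-0.18211)/0.78180 + 335.3 = 171.1510, v = 620.2·(+0.13105)/0.78180 + 236.4 = 340.3630
M1: Pc = R·M1+t = (-0.01203, +0.14160, +0.81163); u = 704.7·(-0.01203)/0.81163 + 335.3 = 324.8580, v = 620.2·(+0.14160)/0.81163 + 236.4 = 344.6049
M2: Pc = R·M2+t = (-0.00909, -0.02605, +0.85420); u = 704.7·(-0.00909)/0.85420 + 335.3 = 327.7995, v = 620.2·(-0.02605)/0.85420 + 236.4 = 217.4849
M3: Pc = R·M3+t = (-0.17917, -0.03660, +0.82437); u = 704.7·(-0.17917)/0.82437 + 335.3 = 182.1362, v = 620.2·(-0.03660)/0.82437 + 236.4 = 208.8621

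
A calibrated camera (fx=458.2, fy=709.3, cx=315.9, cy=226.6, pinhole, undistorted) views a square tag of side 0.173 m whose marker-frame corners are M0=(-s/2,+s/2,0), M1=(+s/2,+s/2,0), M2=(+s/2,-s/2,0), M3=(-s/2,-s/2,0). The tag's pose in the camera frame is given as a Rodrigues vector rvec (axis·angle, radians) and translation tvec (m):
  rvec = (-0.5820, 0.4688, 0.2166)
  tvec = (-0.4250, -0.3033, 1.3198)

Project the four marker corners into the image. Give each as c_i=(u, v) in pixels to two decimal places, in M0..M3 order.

Intrinsics K: fx=458.2, fy=709.3, cx=315.9, cy=226.6
Marker side s = 0.173 m; corners in marker frame (Z=0):
  M0 = (-0.0865, +0.0865, 0)
  M1 = (+0.0865, +0.0865, 0)
  M2 = (+0.0865, -0.0865, 0)
  M3 = (-0.0865, -0.0865, 0)
rvec = (-0.5820, 0.4688, 0.2166), |rvec| = θ = 0.77808 rad = 44.581°
Rodrigues: sinθ=0.70192, 1−cosθ=0.28774; R = I + sinθ·[k]× + (1−cosθ)·[k]×²:
    [+0.87325 -0.32507 +0.36299]
    [+0.06572 +0.81671 +0.57329]
    [-0.48282 -0.47677 +0.73456]
t = (-0.4250, -0.3033, 1.3198) m
M0: Pc = R·M0+t = (-0.52865, -0.23834, +1.32032); u = 458.2·(-0.52865)/1.32032 + 315.9 = 132.4377, v = 709.3·(-0.23834)/1.32032 + 226.6 = 98.5603
M1: Pc = R·M1+t = (-0.37758, -0.22697, +1.23680); u = 458.2·(-0.37758)/1.23680 + 315.9 = 176.0156, v = 709.3·(-0.22697)/1.23680 + 226.6 = 96.4335
M2: Pc = R·M2+t = (-0.32135, -0.36826, +1.31928); u = 458.2·(-0.32135)/1.31928 + 315.9 = 204.2930, v = 709.3·(-0.36826)/1.31928 + 226.6 = 28.6070
M3: Pc = R·M3+t = (-0.47242, -0.37963, +1.40280); u = 458.2·(-0.47242)/1.40280 + 315.9 = 161.5937, v = 709.3·(-0.37963)/1.40280 + 226.6 = 34.6474

c0=(132.44, 98.56) c1=(176.02, 96.43) c2=(204.29, 28.61) c3=(161.59, 34.65)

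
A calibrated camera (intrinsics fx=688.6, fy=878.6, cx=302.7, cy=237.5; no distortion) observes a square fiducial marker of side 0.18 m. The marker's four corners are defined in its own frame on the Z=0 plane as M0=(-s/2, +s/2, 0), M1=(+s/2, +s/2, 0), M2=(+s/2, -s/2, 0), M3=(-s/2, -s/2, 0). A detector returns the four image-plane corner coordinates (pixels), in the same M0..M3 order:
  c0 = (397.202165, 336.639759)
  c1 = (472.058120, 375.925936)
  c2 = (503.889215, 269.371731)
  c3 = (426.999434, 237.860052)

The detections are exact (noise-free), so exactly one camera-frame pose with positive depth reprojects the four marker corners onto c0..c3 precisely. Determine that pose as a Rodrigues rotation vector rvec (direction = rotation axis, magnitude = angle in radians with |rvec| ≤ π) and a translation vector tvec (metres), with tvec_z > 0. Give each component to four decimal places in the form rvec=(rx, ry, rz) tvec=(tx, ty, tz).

Intrinsics K: fx=688.6, fy=878.6, cx=302.7, cy=237.5
Marker side s = 0.18 m; corners in marker frame (Z=0):
  M0 = (-0.0900, +0.0900, 0)
  M1 = (+0.0900, +0.0900, 0)
  M2 = (+0.0900, -0.0900, 0)
  M3 = (-0.0900, -0.0900, 0)
Detected image corners:
  c0 = (397.202165, 336.639759) px
  c1 = (472.058120, 375.925936) px
  c2 = (503.889215, 269.371731) px
  c3 = (426.999434, 237.860052) px
Planar DLT: solve 8×8 A·h = b for H (H[2,2]=1):
  H  [+235.18231 -179.63904 +448.65019]
  H  [+70.35531 +563.69933 +304.20089]
  H  [-0.41406 -0.01924 +1.00000]
B = K⁻¹H; ‖b₁‖=0.694566, ‖b₂‖=0.694566; λ = 2/(‖b₁‖+‖b₂‖) = 1.439749, sign → tz>0 ⇒ λ=+1.439749
r₁ = λ·B[:,0] = (+0.75379,+0.27644,-0.59615); r₂ = λ·B[:,1] = (-0.36342,+0.93121,-0.02770)
r₃ = r₁×r₂ = (+0.54748,+0.23753,+0.80240); SVD([r₁ r₂ r₃]) → R = UVᵀ:
  R  [+0.75379 -0.36342 +0.54748]
  R  [+0.27644 +0.93121 +0.23753]
  R  [-0.59615 -0.02770 +0.80240]
t = (+0.30516, +0.10930, +1.43975) m
tr R = 2.487398; θ = arccos((tr R − 1)/2) = 0.732210 rad = 41.953°
axis k = ((R−Rᵀ)₃₂, (R−Rᵀ)₁₃, (R−Rᵀ)₂₁) / (2 sinθ) = (-0.198377, +0.855349, +0.478565)
rvec = θ·k = (-0.145254, +0.626295, +0.350410)

rvec=(-0.1453, 0.6263, 0.3504) tvec=(0.3052, 0.1093, 1.4397)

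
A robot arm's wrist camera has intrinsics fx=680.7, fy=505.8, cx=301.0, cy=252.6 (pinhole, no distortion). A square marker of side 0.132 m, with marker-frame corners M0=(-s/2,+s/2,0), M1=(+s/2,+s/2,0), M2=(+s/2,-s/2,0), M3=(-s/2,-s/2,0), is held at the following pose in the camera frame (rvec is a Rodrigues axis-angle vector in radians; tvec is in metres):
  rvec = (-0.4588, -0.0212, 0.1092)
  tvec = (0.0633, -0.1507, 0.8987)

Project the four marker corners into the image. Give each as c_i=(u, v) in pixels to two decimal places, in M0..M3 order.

Intrinsics K: fx=680.7, fy=505.8, cx=301.0, cy=252.6
Marker side s = 0.132 m; corners in marker frame (Z=0):
  M0 = (-0.0660, +0.0660, 0)
  M1 = (+0.0660, +0.0660, 0)
  M2 = (+0.0660, -0.0660, 0)
  M3 = (-0.0660, -0.0660, 0)
rvec = (-0.4588, -0.0212, 0.1092), |rvec| = θ = 0.47209 rad = 27.049°
Rodrigues: sinθ=0.45475, 1−cosθ=0.10938; R = I + sinθ·[k]× + (1−cosθ)·[k]×²:
    [+0.99393 -0.10042 -0.04501]
    [+0.10996 +0.89084 +0.44081]
    [-0.00417 -0.44308 +0.89647]
t = (0.0633, -0.1507, 0.8987) m
M0: Pc = R·M0+t = (-0.00893, -0.09916, +0.86973); u = 680.7·(-0.00893)/0.86973 + 301.0 = 294.0136, v = 505.8·(-0.09916)/0.86973 + 252.6 = 194.9314
M1: Pc = R·M1+t = (+0.12227, -0.08465, +0.86918); u = 680.7·(+0.12227)/0.86918 + 301.0 = 396.7572, v = 505.8·(-0.08465)/0.86918 + 252.6 = 203.3416
M2: Pc = R·M2+t = (+0.13553, -0.20224, +0.92767); u = 680.7·(+0.13553)/0.92767 + 301.0 = 400.4460, v = 505.8·(-0.20224)/0.92767 + 252.6 = 142.3322
M3: Pc = R·M3+t = (+0.00433, -0.21675, +0.92822); u = 680.7·(+0.00433)/0.92822 + 301.0 = 304.1741, v = 505.8·(-0.21675)/0.92822 + 252.6 = 134.4881

c0=(294.01, 194.93) c1=(396.76, 203.34) c2=(400.45, 142.33) c3=(304.17, 134.49)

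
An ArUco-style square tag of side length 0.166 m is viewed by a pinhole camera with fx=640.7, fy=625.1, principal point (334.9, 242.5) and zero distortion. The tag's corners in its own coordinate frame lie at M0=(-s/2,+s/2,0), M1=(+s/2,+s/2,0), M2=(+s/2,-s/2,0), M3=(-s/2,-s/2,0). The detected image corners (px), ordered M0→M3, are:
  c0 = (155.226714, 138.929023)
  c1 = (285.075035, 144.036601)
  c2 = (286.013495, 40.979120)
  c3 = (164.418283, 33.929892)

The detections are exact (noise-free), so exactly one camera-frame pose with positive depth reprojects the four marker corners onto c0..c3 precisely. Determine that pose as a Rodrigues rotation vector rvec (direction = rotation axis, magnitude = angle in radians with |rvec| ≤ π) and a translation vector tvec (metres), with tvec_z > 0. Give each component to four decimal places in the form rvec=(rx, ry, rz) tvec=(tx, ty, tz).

Intrinsics K: fx=640.7, fy=625.1, cx=334.9, cy=242.5
Marker side s = 0.166 m; corners in marker frame (Z=0):
  M0 = (-0.0830, +0.0830, 0)
  M1 = (+0.0830, +0.0830, 0)
  M2 = (+0.0830, -0.0830, 0)
  M3 = (-0.0830, -0.0830, 0)
Detected image corners:
  c0 = (155.226714, 138.929023) px
  c1 = (285.075035, 144.036601) px
  c2 = (286.013495, 40.979120) px
  c3 = (164.418283, 33.929892) px
Planar DLT: solve 8×8 A·h = b for H (H[2,2]=1):
  H  [+786.66790 -117.08162 +223.47090]
  H  [+48.90468 +591.71733 +87.81903]
  H  [+0.13523 -0.39001 +1.00000]
B = K⁻¹H; ‖b₁‖=1.165301, ‖b₂‖=1.165301; λ = 2/(‖b₁‖+‖b₂‖) = 0.858147, sign → tz>0 ⇒ λ=+0.858147
r₁ = λ·B[:,0] = (+0.99300,+0.02212,+0.11604); r₂ = λ·B[:,1] = (+0.01813,+0.94216,-0.33468)
r₃ = r₁×r₂ = (-0.11673,+0.33444,+0.93516); SVD([r₁ r₂ r₃]) → R = UVᵀ:
  R  [+0.99300 +0.01813 -0.11673]
  R  [+0.02212 +0.94216 +0.33444]
  R  [+0.11604 -0.33468 +0.93516]
t = (-0.14925, -0.21235, +0.85815) m
tr R = 2.870311; θ = arccos((tr R − 1)/2) = 0.362098 rad = 20.747°
axis k = ((R−Rᵀ)₃₂, (R−Rᵀ)₁₃, (R−Rᵀ)₂₁) / (2 sinθ) = (-0.944466, -0.328562, +0.005638)
rvec = θ·k = (-0.341989, -0.118972, +0.002041)

rvec=(-0.3420, -0.1190, 0.0020) tvec=(-0.1492, -0.2123, 0.8581)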